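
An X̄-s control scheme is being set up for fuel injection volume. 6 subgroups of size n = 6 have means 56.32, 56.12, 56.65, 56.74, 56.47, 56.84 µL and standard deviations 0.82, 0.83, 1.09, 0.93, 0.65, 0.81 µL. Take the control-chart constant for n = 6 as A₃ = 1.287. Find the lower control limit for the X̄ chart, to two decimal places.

55.42

X̄̄ = (56.32 + 56.12 + 56.65 + 56.74 + 56.47 + 56.84) / 6 = 56.5233
s̄ = (0.82 + 0.83 + 1.09 + 0.93 + 0.65 + 0.81) / 6 = 0.8550
LCL = X̄̄ − A₃·s̄ = 56.5233 − 1.287 × 0.8550 = 55.4229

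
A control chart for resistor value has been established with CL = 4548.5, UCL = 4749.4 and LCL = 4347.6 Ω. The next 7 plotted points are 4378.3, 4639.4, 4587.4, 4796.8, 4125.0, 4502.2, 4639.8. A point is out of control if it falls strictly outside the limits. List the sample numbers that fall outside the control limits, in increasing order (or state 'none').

Compare each point to [4347.6, 4749.4]: sample 4 = 4796.8 > UCL; sample 5 = 4125.0 < LCL.

4, 5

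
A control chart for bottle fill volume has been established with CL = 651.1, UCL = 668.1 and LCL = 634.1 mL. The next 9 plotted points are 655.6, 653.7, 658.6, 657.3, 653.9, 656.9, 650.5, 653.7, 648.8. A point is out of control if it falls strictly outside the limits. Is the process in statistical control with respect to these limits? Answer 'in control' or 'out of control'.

All 9 points lie within [634.1, 668.1].

in control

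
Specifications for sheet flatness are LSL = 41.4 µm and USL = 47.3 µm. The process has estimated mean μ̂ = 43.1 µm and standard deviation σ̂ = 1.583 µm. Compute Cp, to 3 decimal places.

Cp = (USL − LSL) / (6σ̂) = (47.3 − 41.4) / (6 × 1.583) = 5.9000 / 9.4980 = 0.6212

0.621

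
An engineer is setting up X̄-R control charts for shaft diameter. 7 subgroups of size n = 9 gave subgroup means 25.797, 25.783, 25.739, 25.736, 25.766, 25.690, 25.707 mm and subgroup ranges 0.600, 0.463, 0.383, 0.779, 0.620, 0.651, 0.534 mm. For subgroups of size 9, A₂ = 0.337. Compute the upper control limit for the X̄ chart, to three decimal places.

25.939

X̄̄ = (25.797 + 25.783 + 25.739 + 25.736 + 25.766 + 25.690 + 25.707) / 7 = 180.2180 / 7 = 25.7454
R̄ = (0.600 + 0.463 + 0.383 + 0.779 + 0.620 + 0.651 + 0.534) / 7 = 4.0300 / 7 = 0.5757
UCL = X̄̄ + A₂·R̄ = 25.7454 + 0.337 × 0.5757 = 25.9394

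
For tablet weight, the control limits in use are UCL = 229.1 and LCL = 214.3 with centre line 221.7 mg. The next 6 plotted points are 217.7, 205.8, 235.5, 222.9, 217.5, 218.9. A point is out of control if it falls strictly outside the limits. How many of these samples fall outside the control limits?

2

Compare each point to [214.3, 229.1]: sample 2 = 205.8 < LCL; sample 3 = 235.5 > UCL.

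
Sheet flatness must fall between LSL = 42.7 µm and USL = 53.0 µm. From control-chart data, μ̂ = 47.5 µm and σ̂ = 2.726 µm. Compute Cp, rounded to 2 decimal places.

0.63

Cp = (USL − LSL) / (6σ̂) = (53.0 − 42.7) / (6 × 2.726) = 10.3000 / 16.3560 = 0.6297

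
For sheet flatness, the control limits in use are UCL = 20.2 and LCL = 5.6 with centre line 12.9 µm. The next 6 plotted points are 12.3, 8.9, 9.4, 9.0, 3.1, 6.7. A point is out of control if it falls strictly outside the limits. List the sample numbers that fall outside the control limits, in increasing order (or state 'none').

Compare each point to [5.6, 20.2]: sample 5 = 3.1 < LCL.

5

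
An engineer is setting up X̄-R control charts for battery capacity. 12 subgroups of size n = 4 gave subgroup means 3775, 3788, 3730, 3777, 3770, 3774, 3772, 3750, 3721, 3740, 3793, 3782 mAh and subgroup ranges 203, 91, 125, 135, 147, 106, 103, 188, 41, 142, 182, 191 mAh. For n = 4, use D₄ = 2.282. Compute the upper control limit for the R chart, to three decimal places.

R̄ = (203 + 91 + 125 + 135 + 147 + 106 + 103 + 188 + 41 + 142 + 182 + 191) / 12 = 1654.0000 / 12 = 137.8333
UCL_R = D₄·R̄ = 2.282 × 137.8333 = 314.5357

314.536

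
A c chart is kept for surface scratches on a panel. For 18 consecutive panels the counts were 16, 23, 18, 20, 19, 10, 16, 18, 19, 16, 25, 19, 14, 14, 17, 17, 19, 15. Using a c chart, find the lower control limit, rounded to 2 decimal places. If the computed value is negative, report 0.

c̄ = (16 + 23 + 18 + 20 + 19 + 10 + 16 + 18 + 19 + 16 + 25 + 19 + 14 + 14 + 17 + 17 + 19 + 15) / 18 = 315 / 18 = 17.5000
LCL = c̄ − 3√c̄ = 17.5000 − 3 × 4.1833 = 4.9501

4.95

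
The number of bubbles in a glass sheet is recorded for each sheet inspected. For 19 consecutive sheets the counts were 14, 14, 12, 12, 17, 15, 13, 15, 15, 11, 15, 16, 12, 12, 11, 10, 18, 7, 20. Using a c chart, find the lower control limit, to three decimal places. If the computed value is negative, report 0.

2.555

c̄ = (14 + 14 + 12 + 12 + 17 + 15 + 13 + 15 + 15 + 11 + 15 + 16 + 12 + 12 + 11 + 10 + 18 + 7 + 20) / 19 = 259 / 19 = 13.6316
LCL = c̄ − 3√c̄ = 13.6316 − 3 × 3.6921 = 2.5553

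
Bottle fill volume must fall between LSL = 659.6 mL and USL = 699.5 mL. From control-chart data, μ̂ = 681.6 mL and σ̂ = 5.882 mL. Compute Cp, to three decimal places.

1.131

Cp = (USL − LSL) / (6σ̂) = (699.5 − 659.6) / (6 × 5.882) = 39.9000 / 35.2920 = 1.1306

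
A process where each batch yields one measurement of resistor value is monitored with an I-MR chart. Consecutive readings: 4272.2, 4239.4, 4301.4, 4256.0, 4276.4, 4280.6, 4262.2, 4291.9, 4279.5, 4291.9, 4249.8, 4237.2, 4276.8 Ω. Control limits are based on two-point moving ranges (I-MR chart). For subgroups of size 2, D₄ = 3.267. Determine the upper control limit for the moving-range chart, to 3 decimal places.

Moving ranges: 32.8, 62.0, 45.4, 20.4, 4.2, 18.4, 29.7, 12.4, 12.4, 42.1, 12.6, 39.6; M̄R̄ = 332.0000 / 12 = 27.6667
UCL_MR = D₄·M̄R̄ = 3.267 × 27.6667 = 90.3870

90.387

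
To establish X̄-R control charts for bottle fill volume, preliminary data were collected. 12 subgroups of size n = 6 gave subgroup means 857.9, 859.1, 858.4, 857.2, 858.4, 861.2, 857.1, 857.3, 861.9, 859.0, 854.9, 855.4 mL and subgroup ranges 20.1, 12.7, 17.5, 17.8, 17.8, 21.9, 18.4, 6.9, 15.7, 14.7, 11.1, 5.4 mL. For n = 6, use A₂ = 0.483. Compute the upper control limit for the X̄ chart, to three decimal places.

X̄̄ = (857.9 + 859.1 + 858.4 + 857.2 + 858.4 + 861.2 + 857.1 + 857.3 + 861.9 + 859.0 + 854.9 + 855.4) / 12 = 10297.8000 / 12 = 858.1500
R̄ = (20.1 + 12.7 + 17.5 + 17.8 + 17.8 + 21.9 + 18.4 + 6.9 + 15.7 + 14.7 + 11.1 + 5.4) / 12 = 180.0000 / 12 = 15.0000
UCL = X̄̄ + A₂·R̄ = 858.1500 + 0.483 × 15.0000 = 865.3950

865.395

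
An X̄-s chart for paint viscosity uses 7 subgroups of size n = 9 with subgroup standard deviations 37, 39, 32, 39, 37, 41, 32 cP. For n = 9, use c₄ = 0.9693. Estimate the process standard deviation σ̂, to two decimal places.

s̄ = (37 + 39 + 32 + 39 + 37 + 41 + 32) / 7 = 36.7143
σ̂ = s̄ / c₄ = 36.7143 / 0.9693 = 37.8771

37.88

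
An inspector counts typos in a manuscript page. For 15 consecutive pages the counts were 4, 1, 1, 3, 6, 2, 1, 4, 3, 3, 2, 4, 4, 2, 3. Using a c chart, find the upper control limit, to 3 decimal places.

c̄ = (4 + 1 + 1 + 3 + 6 + 2 + 1 + 4 + 3 + 3 + 2 + 4 + 4 + 2 + 3) / 15 = 43 / 15 = 2.8667
UCL = c̄ + 3√c̄ = 2.8667 + 3 × √2.8667 = 2.8667 + 3 × 1.6931 = 7.9460

7.946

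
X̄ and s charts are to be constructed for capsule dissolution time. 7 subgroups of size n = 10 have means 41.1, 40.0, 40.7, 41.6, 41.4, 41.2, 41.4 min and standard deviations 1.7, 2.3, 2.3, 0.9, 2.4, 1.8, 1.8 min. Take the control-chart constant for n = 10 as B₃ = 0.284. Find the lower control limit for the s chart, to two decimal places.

0.54

s̄ = (1.7 + 2.3 + 2.3 + 0.9 + 2.4 + 1.8 + 1.8) / 7 = 1.8857
LCL_s = B₃·s̄ = 0.284 × 1.8857 = 0.5355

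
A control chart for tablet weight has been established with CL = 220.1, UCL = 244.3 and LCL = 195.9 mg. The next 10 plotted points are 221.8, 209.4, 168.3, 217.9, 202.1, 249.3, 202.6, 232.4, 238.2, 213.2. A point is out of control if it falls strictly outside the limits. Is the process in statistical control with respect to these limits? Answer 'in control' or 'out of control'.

Compare each point to [195.9, 244.3]: sample 3 = 168.3 < LCL; sample 6 = 249.3 > UCL.

out of control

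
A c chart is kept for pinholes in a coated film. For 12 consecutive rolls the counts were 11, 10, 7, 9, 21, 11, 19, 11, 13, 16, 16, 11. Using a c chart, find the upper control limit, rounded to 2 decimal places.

23.70

c̄ = (11 + 10 + 7 + 9 + 21 + 11 + 19 + 11 + 13 + 16 + 16 + 11) / 12 = 155 / 12 = 12.9167
UCL = c̄ + 3√c̄ = 12.9167 + 3 × √12.9167 = 12.9167 + 3 × 3.5940 = 23.6986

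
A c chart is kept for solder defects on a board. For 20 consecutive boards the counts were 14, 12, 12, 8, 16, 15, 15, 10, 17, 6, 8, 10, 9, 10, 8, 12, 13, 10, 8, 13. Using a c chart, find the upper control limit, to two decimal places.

21.38

c̄ = (14 + 12 + 12 + 8 + 16 + 15 + 15 + 10 + 17 + 6 + 8 + 10 + 9 + 10 + 8 + 12 + 13 + 10 + 8 + 13) / 20 = 226 / 20 = 11.3000
UCL = c̄ + 3√c̄ = 11.3000 + 3 × √11.3000 = 11.3000 + 3 × 3.3615 = 21.3846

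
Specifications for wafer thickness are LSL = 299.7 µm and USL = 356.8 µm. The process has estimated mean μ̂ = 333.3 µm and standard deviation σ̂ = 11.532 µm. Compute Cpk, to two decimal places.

Cpu = (USL − μ̂) / (3σ̂) = (356.8 − 333.3) / (3 × 11.532) = 0.6793; Cpl = (μ̂ − LSL) / (3σ̂) = (333.3 − 299.7) / (3 × 11.532) = 0.9712; Cpk = min(Cpu, Cpl) = 0.6793

0.68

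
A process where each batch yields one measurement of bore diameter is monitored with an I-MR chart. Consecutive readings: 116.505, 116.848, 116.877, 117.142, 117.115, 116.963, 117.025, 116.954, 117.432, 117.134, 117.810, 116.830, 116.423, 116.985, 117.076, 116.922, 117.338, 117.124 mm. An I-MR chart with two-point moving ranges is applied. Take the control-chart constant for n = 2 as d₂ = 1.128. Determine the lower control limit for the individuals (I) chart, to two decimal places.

X̄ = (116.505 + 116.848 + 116.877 + 117.142 + 117.115 + 116.963 + 117.025 + 116.954 + 117.432 + 117.134 + 117.810 + 116.830 + 116.423 + 116.985 + 117.076 + 116.922 + 117.338 + 117.124) / 18 = 117.0279
Moving ranges: 0.343, 0.029, 0.265, 0.027, 0.152, 0.062, 0.071, 0.478, 0.298, 0.676, 0.980, 0.407, 0.562, 0.091, 0.154, 0.416, 0.214; M̄R̄ = 5.2250 / 17 = 0.3074
LCL = X̄ − 3·M̄R̄/d₂ = 117.0279 − 3 × 0.3074 / 1.128 = 116.2105

116.21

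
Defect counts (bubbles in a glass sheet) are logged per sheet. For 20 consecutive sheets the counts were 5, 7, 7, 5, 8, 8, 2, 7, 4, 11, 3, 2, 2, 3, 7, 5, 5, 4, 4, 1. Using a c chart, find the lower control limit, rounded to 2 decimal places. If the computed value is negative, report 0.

c̄ = (5 + 7 + 7 + 5 + 8 + 8 + 2 + 7 + 4 + 11 + 3 + 2 + 2 + 3 + 7 + 5 + 5 + 4 + 4 + 1) / 20 = 100 / 20 = 5.0000
LCL = c̄ − 3√c̄ = 5.0000 − 3 × 2.2361 = -1.7082 → 0 (cannot be negative)

0.00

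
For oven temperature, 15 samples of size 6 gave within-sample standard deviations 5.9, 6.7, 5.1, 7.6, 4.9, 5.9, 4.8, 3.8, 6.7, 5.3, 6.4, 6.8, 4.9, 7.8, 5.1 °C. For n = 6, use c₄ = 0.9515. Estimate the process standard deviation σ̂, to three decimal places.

6.145

s̄ = (5.9 + 6.7 + 5.1 + 7.6 + 4.9 + 5.9 + 4.8 + 3.8 + 6.7 + 5.3 + 6.4 + 6.8 + 4.9 + 7.8 + 5.1) / 15 = 5.8467
σ̂ = s̄ / c₄ = 5.8467 / 0.9515 = 6.1447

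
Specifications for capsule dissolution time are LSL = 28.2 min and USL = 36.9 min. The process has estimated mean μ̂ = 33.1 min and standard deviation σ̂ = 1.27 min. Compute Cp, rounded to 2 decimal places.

1.14

Cp = (USL − LSL) / (6σ̂) = (36.9 − 28.2) / (6 × 1.27) = 8.7000 / 7.6200 = 1.1417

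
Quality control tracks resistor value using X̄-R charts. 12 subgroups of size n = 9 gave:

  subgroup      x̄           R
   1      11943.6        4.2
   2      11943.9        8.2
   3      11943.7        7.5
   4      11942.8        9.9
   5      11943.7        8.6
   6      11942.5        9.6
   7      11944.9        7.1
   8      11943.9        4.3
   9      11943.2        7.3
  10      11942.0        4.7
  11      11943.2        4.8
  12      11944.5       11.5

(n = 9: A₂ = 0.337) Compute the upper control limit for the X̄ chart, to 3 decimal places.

11945.955

X̄̄ = (11943.6 + 11943.9 + 11943.7 + 11942.8 + 11943.7 + 11942.5 + 11944.9 + 11943.9 + 11943.2 + 11942.0 + 11943.2 + 11944.5) / 12 = 143321.9000 / 12 = 11943.4917
R̄ = (4.2 + 8.2 + 7.5 + 9.9 + 8.6 + 9.6 + 7.1 + 4.3 + 7.3 + 4.7 + 4.8 + 11.5) / 12 = 87.7000 / 12 = 7.3083
UCL = X̄̄ + A₂·R̄ = 11943.4917 + 0.337 × 7.3083 = 11945.9546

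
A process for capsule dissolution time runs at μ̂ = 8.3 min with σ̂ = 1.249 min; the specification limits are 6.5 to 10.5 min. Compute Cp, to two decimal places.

Cp = (USL − LSL) / (6σ̂) = (10.5 − 6.5) / (6 × 1.249) = 4.0000 / 7.4940 = 0.5338

0.53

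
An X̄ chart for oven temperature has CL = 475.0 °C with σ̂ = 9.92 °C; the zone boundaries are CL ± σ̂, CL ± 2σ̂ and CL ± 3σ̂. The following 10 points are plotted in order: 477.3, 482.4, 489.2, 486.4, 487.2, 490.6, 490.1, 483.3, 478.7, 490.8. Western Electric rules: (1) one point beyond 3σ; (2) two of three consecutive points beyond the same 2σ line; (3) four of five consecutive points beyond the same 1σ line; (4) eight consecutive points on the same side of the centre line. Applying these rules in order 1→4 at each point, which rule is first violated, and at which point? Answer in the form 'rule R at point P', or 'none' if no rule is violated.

rule 3 at point 6

Zone of each point (C = within 1σ̂, B = 1σ̂–2σ̂, A = 2σ̂–3σ̂, * = beyond 3σ̂; sign = side of CL): 1:+C, 2:+C, 3:+B, 4:+B, 5:+B, 6:+B, 7:+B, 8:+C, 9:+C, 10:+B
Rule 3 (four of five consecutive points beyond the same 1σ limit) is satisfied at point 6.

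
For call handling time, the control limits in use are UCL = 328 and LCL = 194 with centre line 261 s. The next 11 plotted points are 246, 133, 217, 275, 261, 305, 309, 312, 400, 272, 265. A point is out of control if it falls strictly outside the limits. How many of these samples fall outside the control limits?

2

Compare each point to [194, 328]: sample 2 = 133 < LCL; sample 9 = 400 > UCL.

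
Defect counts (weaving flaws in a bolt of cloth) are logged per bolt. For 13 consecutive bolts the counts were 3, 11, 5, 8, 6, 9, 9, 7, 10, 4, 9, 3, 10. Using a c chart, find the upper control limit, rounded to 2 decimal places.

c̄ = (3 + 11 + 5 + 8 + 6 + 9 + 9 + 7 + 10 + 4 + 9 + 3 + 10) / 13 = 94 / 13 = 7.2308
UCL = c̄ + 3√c̄ = 7.2308 + 3 × √7.2308 = 7.2308 + 3 × 2.6890 = 15.2978

15.30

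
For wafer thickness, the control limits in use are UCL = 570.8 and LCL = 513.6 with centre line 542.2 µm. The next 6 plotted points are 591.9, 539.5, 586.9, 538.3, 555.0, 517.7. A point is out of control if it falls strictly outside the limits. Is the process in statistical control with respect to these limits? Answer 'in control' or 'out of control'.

out of control

Compare each point to [513.6, 570.8]: sample 1 = 591.9 > UCL; sample 3 = 586.9 > UCL.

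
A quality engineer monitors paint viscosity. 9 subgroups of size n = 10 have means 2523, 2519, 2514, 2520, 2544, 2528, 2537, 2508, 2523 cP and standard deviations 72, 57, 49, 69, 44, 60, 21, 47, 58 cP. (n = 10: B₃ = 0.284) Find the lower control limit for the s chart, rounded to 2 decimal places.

15.05

s̄ = (72 + 57 + 49 + 69 + 44 + 60 + 21 + 47 + 58) / 9 = 53.0000
LCL_s = B₃·s̄ = 0.284 × 53.0000 = 15.0520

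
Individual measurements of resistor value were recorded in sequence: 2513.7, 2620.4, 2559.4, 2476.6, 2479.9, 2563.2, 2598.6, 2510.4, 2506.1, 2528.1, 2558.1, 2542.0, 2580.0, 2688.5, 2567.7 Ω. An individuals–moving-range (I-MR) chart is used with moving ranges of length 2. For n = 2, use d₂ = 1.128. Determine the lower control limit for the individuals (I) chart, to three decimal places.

2400.795

X̄ = (2513.7 + 2620.4 + 2559.4 + 2476.6 + 2479.9 + 2563.2 + 2598.6 + 2510.4 + 2506.1 + 2528.1 + 2558.1 + 2542.0 + 2580.0 + 2688.5 + 2567.7) / 15 = 2552.8467
Moving ranges: 106.7, 61.0, 82.8, 3.3, 83.3, 35.4, 88.2, 4.3, 22.0, 30.0, 16.1, 38.0, 108.5, 120.8; M̄R̄ = 800.4000 / 14 = 57.1714
LCL = X̄ − 3·M̄R̄/d₂ = 2552.8467 − 3 × 57.1714 / 1.128 = 2400.7950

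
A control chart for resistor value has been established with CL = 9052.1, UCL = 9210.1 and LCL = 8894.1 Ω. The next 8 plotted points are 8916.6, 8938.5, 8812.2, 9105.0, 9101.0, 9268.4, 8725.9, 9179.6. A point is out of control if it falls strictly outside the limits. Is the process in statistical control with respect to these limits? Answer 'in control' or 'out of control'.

Compare each point to [8894.1, 9210.1]: sample 3 = 8812.2 < LCL; sample 6 = 9268.4 > UCL; sample 7 = 8725.9 < LCL.

out of control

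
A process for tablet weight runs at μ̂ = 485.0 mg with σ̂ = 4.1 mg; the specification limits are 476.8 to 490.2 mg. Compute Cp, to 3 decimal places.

0.545

Cp = (USL − LSL) / (6σ̂) = (490.2 − 476.8) / (6 × 4.1) = 13.4000 / 24.6000 = 0.5447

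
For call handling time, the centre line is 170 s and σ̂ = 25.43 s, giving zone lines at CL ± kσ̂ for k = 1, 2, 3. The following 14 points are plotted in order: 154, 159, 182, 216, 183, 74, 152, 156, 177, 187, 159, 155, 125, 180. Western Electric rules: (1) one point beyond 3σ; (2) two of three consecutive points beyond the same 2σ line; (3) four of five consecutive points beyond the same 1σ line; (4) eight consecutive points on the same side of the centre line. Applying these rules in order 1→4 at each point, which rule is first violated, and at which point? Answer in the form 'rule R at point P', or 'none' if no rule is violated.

Zone of each point (C = within 1σ̂, B = 1σ̂–2σ̂, A = 2σ̂–3σ̂, * = beyond 3σ̂; sign = side of CL): 1:-C, 2:-C, 3:+C, 4:+B, 5:+C, 6:-*, 7:-C, 8:-C, 9:+C, 10:+C, 11:-C, 12:-C, 13:-B, 14:+C
Rule 1 (one point beyond the 3σ limits) is satisfied at point 6.

rule 1 at point 6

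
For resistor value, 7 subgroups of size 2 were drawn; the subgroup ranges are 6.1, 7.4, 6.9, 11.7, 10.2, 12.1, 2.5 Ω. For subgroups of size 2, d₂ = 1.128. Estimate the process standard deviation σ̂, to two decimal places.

7.21

R̄ = (6.1 + 7.4 + 6.9 + 11.7 + 10.2 + 12.1 + 2.5) / 7 = 8.1286
σ̂ = R̄ / d₂ = 8.1286 / 1.128 = 7.2062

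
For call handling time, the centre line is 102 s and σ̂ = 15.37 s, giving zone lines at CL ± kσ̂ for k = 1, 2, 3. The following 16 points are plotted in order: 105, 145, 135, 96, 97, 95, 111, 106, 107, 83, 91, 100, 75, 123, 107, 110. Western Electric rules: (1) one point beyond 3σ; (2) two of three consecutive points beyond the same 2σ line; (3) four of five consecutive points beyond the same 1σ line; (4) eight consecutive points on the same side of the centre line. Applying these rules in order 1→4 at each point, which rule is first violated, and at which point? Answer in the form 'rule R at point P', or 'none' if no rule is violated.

Zone of each point (C = within 1σ̂, B = 1σ̂–2σ̂, A = 2σ̂–3σ̂, * = beyond 3σ̂; sign = side of CL): 1:+C, 2:+A, 3:+A, 4:-C, 5:-C, 6:-C, 7:+C, 8:+C, 9:+C, 10:-B, 11:-C, 12:-C, 13:-B, 14:+B, 15:+C, 16:+C
Rule 2 (two of three consecutive points beyond the same 2σ limit) is satisfied at point 3.

rule 2 at point 3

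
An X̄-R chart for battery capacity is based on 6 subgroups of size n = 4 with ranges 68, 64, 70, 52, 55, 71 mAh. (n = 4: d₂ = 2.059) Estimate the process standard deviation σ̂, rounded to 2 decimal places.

R̄ = (68 + 64 + 70 + 52 + 55 + 71) / 6 = 63.3333
σ̂ = R̄ / d₂ = 63.3333 / 2.059 = 30.7593

30.76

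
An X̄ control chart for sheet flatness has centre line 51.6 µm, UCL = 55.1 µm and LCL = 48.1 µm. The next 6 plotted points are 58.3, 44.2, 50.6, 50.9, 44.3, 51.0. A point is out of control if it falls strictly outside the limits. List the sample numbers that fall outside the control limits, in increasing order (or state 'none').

1, 2, 5

Compare each point to [48.1, 55.1]: sample 1 = 58.3 > UCL; sample 2 = 44.2 < LCL; sample 5 = 44.3 < LCL.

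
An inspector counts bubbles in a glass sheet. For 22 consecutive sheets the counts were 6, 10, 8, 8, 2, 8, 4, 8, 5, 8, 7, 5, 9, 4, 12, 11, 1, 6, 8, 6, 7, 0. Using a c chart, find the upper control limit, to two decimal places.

c̄ = (6 + 10 + 8 + 8 + 2 + 8 + 4 + 8 + 5 + 8 + 7 + 5 + 9 + 4 + 12 + 11 + 1 + 6 + 8 + 6 + 7 + 0) / 22 = 143 / 22 = 6.5000
UCL = c̄ + 3√c̄ = 6.5000 + 3 × √6.5000 = 6.5000 + 3 × 2.5495 = 14.1485

14.15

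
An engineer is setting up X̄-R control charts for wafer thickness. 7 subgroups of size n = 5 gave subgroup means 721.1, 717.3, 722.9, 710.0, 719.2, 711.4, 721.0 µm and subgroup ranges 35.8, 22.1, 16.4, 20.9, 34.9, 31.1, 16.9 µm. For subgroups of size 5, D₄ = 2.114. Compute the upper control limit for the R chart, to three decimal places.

R̄ = (35.8 + 22.1 + 16.4 + 20.9 + 34.9 + 31.1 + 16.9) / 7 = 178.1000 / 7 = 25.4429
UCL_R = D₄·R̄ = 2.114 × 25.4429 = 53.7862

53.786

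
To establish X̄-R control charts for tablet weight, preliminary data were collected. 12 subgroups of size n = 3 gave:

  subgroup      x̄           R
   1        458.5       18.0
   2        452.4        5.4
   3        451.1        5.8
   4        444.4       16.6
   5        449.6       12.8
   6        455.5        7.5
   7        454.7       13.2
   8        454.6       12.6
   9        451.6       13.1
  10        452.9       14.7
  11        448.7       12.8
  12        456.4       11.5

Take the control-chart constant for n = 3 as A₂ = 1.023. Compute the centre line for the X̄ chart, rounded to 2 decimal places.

452.53

X̄̄ = (458.5 + 452.4 + 451.1 + 444.4 + 449.6 + 455.5 + 454.7 + 454.6 + 451.6 + 452.9 + 448.7 + 456.4) / 12 = 5430.4000 / 12 = 452.5333
CL = X̄̄ = 452.5333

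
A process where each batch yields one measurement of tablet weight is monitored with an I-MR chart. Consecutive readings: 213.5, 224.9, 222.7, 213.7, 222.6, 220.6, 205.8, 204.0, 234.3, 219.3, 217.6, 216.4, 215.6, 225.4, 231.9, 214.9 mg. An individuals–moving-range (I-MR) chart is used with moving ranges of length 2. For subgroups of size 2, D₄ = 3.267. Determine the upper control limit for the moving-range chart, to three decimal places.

Moving ranges: 11.4, 2.2, 9.0, 8.9, 2.0, 14.8, 1.8, 30.3, 15.0, 1.7, 1.2, 0.8, 9.8, 6.5, 17.0; M̄R̄ = 132.4000 / 15 = 8.8267
UCL_MR = D₄·M̄R̄ = 3.267 × 8.8267 = 28.8367

28.837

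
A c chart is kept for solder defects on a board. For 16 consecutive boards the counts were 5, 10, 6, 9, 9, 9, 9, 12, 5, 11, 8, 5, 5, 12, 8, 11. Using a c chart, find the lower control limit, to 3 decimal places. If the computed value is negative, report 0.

c̄ = (5 + 10 + 6 + 9 + 9 + 9 + 9 + 12 + 5 + 11 + 8 + 5 + 5 + 12 + 8 + 11) / 16 = 134 / 16 = 8.3750
LCL = c̄ − 3√c̄ = 8.3750 − 3 × 2.8940 = -0.3069 → 0 (cannot be negative)

0.000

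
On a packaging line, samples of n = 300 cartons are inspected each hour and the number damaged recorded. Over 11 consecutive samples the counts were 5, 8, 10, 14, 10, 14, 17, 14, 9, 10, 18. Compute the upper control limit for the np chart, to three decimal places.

21.798

p̄ = Σdᵢ / (k·n) = 129 / (11 × 300) = 0.03909
UCL = np̄ + 3·√(np̄(1−p̄)) = 11.7273 + 3 × √(11.7273×0.96091) = 11.7273 + 3 × 3.3569 = 21.7980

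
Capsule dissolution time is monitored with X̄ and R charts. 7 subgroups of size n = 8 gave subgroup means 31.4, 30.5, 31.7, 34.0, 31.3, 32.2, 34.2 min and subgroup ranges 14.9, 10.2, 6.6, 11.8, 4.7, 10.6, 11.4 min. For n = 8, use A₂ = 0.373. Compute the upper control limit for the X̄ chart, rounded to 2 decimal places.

X̄̄ = (31.4 + 30.5 + 31.7 + 34.0 + 31.3 + 32.2 + 34.2) / 7 = 225.3000 / 7 = 32.1857
R̄ = (14.9 + 10.2 + 6.6 + 11.8 + 4.7 + 10.6 + 11.4) / 7 = 70.2000 / 7 = 10.0286
UCL = X̄̄ + A₂·R̄ = 32.1857 + 0.373 × 10.0286 = 35.9264

35.93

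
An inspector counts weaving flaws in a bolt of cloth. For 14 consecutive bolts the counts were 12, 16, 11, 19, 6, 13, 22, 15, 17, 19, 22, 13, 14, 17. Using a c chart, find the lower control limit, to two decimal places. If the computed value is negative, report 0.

3.64

c̄ = (12 + 16 + 11 + 19 + 6 + 13 + 22 + 15 + 17 + 19 + 22 + 13 + 14 + 17) / 14 = 216 / 14 = 15.4286
LCL = c̄ − 3√c̄ = 15.4286 − 3 × 3.9279 = 3.6448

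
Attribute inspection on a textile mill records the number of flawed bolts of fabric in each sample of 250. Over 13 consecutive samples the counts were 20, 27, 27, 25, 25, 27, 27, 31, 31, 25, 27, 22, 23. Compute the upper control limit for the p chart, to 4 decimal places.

0.1615

p̄ = Σdᵢ / (k·n) = 337 / (13 × 250) = 0.10369
UCL = p̄ + 3·√(p̄(1−p̄)/n) = 0.10369 + 3 × √(0.10369×0.89631/250) = 0.10369 + 3 × 0.01928 = 0.16154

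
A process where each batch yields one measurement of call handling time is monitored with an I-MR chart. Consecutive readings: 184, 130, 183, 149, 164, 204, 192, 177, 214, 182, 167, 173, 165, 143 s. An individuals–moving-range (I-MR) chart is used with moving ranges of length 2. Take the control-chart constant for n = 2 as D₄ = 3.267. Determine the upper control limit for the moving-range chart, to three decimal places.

Moving ranges: 54, 53, 34, 15, 40, 12, 15, 37, 32, 15, 6, 8, 22; M̄R̄ = 343.0000 / 13 = 26.3846
UCL_MR = D₄·M̄R̄ = 3.267 × 26.3846 = 86.1985

86.199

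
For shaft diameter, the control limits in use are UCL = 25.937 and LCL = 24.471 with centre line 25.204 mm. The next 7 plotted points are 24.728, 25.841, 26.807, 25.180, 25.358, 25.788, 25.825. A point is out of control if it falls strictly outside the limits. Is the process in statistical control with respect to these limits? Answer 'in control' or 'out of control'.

Compare each point to [24.471, 25.937]: sample 3 = 26.807 > UCL.

out of control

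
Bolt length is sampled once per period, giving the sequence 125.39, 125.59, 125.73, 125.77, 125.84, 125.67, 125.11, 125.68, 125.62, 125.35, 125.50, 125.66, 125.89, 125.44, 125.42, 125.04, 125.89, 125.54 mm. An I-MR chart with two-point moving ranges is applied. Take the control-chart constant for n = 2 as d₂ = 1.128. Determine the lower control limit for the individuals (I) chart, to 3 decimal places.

X̄ = (125.39 + 125.59 + 125.73 + 125.77 + 125.84 + 125.67 + 125.11 + 125.68 + 125.62 + 125.35 + 125.50 + 125.66 + 125.89 + 125.44 + 125.42 + 125.04 + 125.89 + 125.54) / 18 = 125.5628
Moving ranges: 0.20, 0.14, 0.04, 0.07, 0.17, 0.56, 0.57, 0.06, 0.27, 0.15, 0.16, 0.23, 0.45, 0.02, 0.38, 0.85, 0.35; M̄R̄ = 4.6700 / 17 = 0.2747
LCL = X̄ − 3·M̄R̄/d₂ = 125.5628 − 3 × 0.2747 / 1.128 = 124.8322

124.832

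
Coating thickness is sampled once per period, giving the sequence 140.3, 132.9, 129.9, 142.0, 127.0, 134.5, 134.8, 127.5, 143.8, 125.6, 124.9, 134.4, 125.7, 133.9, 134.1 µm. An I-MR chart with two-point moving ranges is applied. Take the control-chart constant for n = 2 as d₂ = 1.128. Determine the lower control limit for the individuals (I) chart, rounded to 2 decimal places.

X̄ = (140.3 + 132.9 + 129.9 + 142.0 + 127.0 + 134.5 + 134.8 + 127.5 + 143.8 + 125.6 + 124.9 + 134.4 + 125.7 + 133.9 + 134.1) / 15 = 132.7533
Moving ranges: 7.4, 3.0, 12.1, 15.0, 7.5, 0.3, 7.3, 16.3, 18.2, 0.7, 9.5, 8.7, 8.2, 0.2; M̄R̄ = 114.4000 / 14 = 8.1714
LCL = X̄ − 3·M̄R̄/d₂ = 132.7533 − 3 × 8.1714 / 1.128 = 111.0208

111.02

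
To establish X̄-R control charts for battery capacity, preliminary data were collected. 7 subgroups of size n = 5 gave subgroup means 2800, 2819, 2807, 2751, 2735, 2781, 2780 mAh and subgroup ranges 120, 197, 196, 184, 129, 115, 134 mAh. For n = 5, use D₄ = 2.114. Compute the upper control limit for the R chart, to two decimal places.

R̄ = (120 + 197 + 196 + 184 + 129 + 115 + 134) / 7 = 1075.0000 / 7 = 153.5714
UCL_R = D₄·R̄ = 2.114 × 153.5714 = 324.6500

324.65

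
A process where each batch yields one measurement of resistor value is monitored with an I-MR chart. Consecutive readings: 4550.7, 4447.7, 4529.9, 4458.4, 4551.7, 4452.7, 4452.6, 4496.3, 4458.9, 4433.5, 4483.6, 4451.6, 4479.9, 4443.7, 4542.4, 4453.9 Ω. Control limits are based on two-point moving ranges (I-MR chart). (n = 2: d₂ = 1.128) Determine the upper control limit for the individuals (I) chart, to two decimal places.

X̄ = (4550.7 + 4447.7 + 4529.9 + 4458.4 + 4551.7 + 4452.7 + 4452.6 + 4496.3 + 4458.9 + 4433.5 + 4483.6 + 4451.6 + 4479.9 + 4443.7 + 4542.4 + 4453.9) / 16 = 4480.4688
Moving ranges: 103.0, 82.2, 71.5, 93.3, 99.0, 0.1, 43.7, 37.4, 25.4, 50.1, 32.0, 28.3, 36.2, 98.7, 88.5; M̄R̄ = 889.4000 / 15 = 59.2933
UCL = X̄ + 3·M̄R̄/d₂ = 4480.4688 + 3 × 59.2933 / 1.128 = 4638.1638

4638.16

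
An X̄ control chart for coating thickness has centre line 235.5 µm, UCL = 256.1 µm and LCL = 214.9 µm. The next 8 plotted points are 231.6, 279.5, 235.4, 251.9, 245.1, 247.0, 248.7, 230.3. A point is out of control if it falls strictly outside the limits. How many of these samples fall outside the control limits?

1

Compare each point to [214.9, 256.1]: sample 2 = 279.5 > UCL.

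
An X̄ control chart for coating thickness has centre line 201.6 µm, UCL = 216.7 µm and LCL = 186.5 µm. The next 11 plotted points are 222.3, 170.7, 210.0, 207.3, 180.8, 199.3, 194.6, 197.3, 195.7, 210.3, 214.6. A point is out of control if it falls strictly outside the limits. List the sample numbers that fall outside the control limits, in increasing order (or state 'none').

1, 2, 5

Compare each point to [186.5, 216.7]: sample 1 = 222.3 > UCL; sample 2 = 170.7 < LCL; sample 5 = 180.8 < LCL.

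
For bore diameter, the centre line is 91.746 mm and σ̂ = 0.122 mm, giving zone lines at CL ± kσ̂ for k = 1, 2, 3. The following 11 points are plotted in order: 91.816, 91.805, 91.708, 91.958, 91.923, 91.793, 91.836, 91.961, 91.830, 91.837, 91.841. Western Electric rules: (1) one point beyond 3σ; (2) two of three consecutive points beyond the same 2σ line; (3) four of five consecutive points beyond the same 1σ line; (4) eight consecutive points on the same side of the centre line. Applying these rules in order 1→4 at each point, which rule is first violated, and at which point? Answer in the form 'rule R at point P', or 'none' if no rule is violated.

rule 4 at point 11

Zone of each point (C = within 1σ̂, B = 1σ̂–2σ̂, A = 2σ̂–3σ̂, * = beyond 3σ̂; sign = side of CL): 1:+C, 2:+C, 3:-C, 4:+B, 5:+B, 6:+C, 7:+C, 8:+B, 9:+C, 10:+C, 11:+C
Rule 4 (eight consecutive points on the same side of the centre line) is satisfied at point 11.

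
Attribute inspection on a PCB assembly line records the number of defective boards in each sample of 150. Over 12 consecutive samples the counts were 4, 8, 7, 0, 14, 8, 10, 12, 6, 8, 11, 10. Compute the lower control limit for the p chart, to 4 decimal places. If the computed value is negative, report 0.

0.0000

p̄ = Σdᵢ / (k·n) = 98 / (12 × 150) = 0.05444
LCL = p̄ − 3·√(p̄(1−p̄)/n) = 0.05444 − 3 × 0.01853 = -0.00113 → 0 (negative, so LCL = 0)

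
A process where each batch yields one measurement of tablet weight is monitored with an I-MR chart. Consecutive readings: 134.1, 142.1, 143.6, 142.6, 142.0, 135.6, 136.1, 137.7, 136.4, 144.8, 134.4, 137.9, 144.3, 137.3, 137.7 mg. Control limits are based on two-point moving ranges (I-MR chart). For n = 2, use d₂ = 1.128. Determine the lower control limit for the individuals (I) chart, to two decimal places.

128.28

X̄ = (134.1 + 142.1 + 143.6 + 142.6 + 142.0 + 135.6 + 136.1 + 137.7 + 136.4 + 144.8 + 134.4 + 137.9 + 144.3 + 137.3 + 137.7) / 15 = 139.1067
Moving ranges: 8.0, 1.5, 1.0, 0.6, 6.4, 0.5, 1.6, 1.3, 8.4, 10.4, 3.5, 6.4, 7.0, 0.4; M̄R̄ = 57.0000 / 14 = 4.0714
LCL = X̄ − 3·M̄R̄/d₂ = 139.1067 − 3 × 4.0714 / 1.128 = 128.2784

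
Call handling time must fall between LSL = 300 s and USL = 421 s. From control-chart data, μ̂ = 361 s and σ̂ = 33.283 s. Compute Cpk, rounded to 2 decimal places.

Cpu = (USL − μ̂) / (3σ̂) = (421 − 361) / (3 × 33.283) = 0.6009; Cpl = (μ̂ − LSL) / (3σ̂) = (361 − 300) / (3 × 33.283) = 0.6109; Cpk = min(Cpu, Cpl) = 0.6009

0.60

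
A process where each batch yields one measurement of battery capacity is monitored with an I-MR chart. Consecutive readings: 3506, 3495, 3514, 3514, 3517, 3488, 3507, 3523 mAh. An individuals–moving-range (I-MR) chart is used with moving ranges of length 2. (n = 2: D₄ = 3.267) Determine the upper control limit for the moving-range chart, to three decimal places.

Moving ranges: 11, 19, 0, 3, 29, 19, 16; M̄R̄ = 97.0000 / 7 = 13.8571
UCL_MR = D₄·M̄R̄ = 3.267 × 13.8571 = 45.2713

45.271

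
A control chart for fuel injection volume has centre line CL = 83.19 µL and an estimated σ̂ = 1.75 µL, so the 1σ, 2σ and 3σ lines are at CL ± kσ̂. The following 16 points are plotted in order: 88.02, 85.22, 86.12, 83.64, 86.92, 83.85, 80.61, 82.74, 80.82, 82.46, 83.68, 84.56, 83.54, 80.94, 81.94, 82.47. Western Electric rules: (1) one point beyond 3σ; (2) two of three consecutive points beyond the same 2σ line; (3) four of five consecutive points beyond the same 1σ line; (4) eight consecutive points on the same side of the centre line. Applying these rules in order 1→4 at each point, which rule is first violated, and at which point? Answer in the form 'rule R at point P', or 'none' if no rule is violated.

Zone of each point (C = within 1σ̂, B = 1σ̂–2σ̂, A = 2σ̂–3σ̂, * = beyond 3σ̂; sign = side of CL): 1:+A, 2:+B, 3:+B, 4:+C, 5:+A, 6:+C, 7:-B, 8:-C, 9:-B, 10:-C, 11:+C, 12:+C, 13:+C, 14:-B, 15:-C, 16:-C
Rule 3 (four of five consecutive points beyond the same 1σ limit) is satisfied at point 5.

rule 3 at point 5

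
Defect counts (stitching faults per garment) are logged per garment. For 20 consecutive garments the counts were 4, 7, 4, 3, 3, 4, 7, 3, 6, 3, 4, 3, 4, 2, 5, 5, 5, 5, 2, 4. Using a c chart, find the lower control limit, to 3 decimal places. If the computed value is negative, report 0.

0.000

c̄ = (4 + 7 + 4 + 3 + 3 + 4 + 7 + 3 + 6 + 3 + 4 + 3 + 4 + 2 + 5 + 5 + 5 + 5 + 2 + 4) / 20 = 83 / 20 = 4.1500
LCL = c̄ − 3√c̄ = 4.1500 − 3 × 2.0372 = -1.9615 → 0 (cannot be negative)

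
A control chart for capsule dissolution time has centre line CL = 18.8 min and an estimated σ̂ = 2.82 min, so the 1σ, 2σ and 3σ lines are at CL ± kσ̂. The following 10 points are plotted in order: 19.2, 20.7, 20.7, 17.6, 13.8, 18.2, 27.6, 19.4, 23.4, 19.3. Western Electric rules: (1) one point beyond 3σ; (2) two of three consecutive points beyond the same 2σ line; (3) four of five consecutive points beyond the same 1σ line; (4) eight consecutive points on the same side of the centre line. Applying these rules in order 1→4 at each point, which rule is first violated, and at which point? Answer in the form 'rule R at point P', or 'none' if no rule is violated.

Zone of each point (C = within 1σ̂, B = 1σ̂–2σ̂, A = 2σ̂–3σ̂, * = beyond 3σ̂; sign = side of CL): 1:+C, 2:+C, 3:+C, 4:-C, 5:-B, 6:-C, 7:+*, 8:+C, 9:+B, 10:+C
Rule 1 (one point beyond the 3σ limits) is satisfied at point 7.

rule 1 at point 7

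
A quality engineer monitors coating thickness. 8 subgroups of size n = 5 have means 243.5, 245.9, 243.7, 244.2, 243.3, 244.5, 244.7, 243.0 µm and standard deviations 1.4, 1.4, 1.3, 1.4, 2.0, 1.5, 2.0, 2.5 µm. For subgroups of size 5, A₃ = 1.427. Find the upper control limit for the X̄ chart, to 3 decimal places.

X̄̄ = (243.5 + 245.9 + 243.7 + 244.2 + 243.3 + 244.5 + 244.7 + 243.0) / 8 = 244.1000
s̄ = (1.4 + 1.4 + 1.3 + 1.4 + 2.0 + 1.5 + 2.0 + 2.5) / 8 = 1.6875
UCL = X̄̄ + A₃·s̄ = 244.1000 + 1.427 × 1.6875 = 246.5081

246.508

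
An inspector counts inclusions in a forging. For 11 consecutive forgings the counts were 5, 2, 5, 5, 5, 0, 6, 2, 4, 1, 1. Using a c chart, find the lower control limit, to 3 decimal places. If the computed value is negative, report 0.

c̄ = (5 + 2 + 5 + 5 + 5 + 0 + 6 + 2 + 4 + 1 + 1) / 11 = 36 / 11 = 3.2727
LCL = c̄ − 3√c̄ = 3.2727 − 3 × 1.8091 = -2.1545 → 0 (cannot be negative)

0.000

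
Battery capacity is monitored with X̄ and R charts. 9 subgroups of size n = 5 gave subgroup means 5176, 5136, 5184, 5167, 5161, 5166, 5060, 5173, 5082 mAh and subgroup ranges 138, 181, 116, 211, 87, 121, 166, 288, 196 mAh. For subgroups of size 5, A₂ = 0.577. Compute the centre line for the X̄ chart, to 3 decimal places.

X̄̄ = (5176 + 5136 + 5184 + 5167 + 5161 + 5166 + 5060 + 5173 + 5082) / 9 = 46305.0000 / 9 = 5145.0000
CL = X̄̄ = 5145.0000

5145.000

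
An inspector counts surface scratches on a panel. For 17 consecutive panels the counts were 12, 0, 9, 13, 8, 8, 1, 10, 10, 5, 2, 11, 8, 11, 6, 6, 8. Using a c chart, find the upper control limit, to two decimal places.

15.76

c̄ = (12 + 0 + 9 + 13 + 8 + 8 + 1 + 10 + 10 + 5 + 2 + 11 + 8 + 11 + 6 + 6 + 8) / 17 = 128 / 17 = 7.5294
UCL = c̄ + 3√c̄ = 7.5294 + 3 × √7.5294 = 7.5294 + 3 × 2.7440 = 15.7613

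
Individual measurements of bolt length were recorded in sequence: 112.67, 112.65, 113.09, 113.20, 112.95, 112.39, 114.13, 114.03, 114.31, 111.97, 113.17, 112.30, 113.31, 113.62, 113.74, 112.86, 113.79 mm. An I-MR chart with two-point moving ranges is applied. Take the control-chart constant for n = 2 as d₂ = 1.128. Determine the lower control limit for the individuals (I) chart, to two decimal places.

111.33

X̄ = (112.67 + 112.65 + 113.09 + 113.20 + 112.95 + 112.39 + 114.13 + 114.03 + 114.31 + 111.97 + 113.17 + 112.30 + 113.31 + 113.62 + 113.74 + 112.86 + 113.79) / 17 = 113.1871
Moving ranges: 0.02, 0.44, 0.11, 0.25, 0.56, 1.74, 0.10, 0.28, 2.34, 1.20, 0.87, 1.01, 0.31, 0.12, 0.88, 0.93; M̄R̄ = 11.1600 / 16 = 0.6975
LCL = X̄ − 3·M̄R̄/d₂ = 113.1871 − 3 × 0.6975 / 1.128 = 111.3320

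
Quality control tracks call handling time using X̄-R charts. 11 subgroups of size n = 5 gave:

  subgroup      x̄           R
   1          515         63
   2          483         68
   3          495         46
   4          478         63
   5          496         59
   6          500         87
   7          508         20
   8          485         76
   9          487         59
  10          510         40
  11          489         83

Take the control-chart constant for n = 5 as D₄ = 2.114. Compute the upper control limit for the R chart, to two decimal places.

R̄ = (63 + 68 + 46 + 63 + 59 + 87 + 20 + 76 + 59 + 40 + 83) / 11 = 664.0000 / 11 = 60.3636
UCL_R = D₄·R̄ = 2.114 × 60.3636 = 127.6087

127.61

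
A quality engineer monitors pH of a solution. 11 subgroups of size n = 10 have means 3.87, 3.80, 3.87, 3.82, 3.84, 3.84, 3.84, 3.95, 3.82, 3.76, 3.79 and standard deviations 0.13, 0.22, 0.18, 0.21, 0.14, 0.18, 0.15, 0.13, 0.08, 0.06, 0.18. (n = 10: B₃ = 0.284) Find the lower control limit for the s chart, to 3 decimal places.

s̄ = (0.13 + 0.22 + 0.18 + 0.21 + 0.14 + 0.18 + 0.15 + 0.13 + 0.08 + 0.06 + 0.18) / 11 = 0.1509
LCL_s = B₃·s̄ = 0.284 × 0.1509 = 0.0429

0.043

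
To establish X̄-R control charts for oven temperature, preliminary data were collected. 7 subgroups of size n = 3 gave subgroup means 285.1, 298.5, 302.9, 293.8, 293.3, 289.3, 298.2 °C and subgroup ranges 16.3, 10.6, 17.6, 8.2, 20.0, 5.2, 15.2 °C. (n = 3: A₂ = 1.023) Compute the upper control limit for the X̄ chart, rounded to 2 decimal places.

308.05

X̄̄ = (285.1 + 298.5 + 302.9 + 293.8 + 293.3 + 289.3 + 298.2) / 7 = 2061.1000 / 7 = 294.4429
R̄ = (16.3 + 10.6 + 17.6 + 8.2 + 20.0 + 5.2 + 15.2) / 7 = 93.1000 / 7 = 13.3000
UCL = X̄̄ + A₂·R̄ = 294.4429 + 1.023 × 13.3000 = 308.0488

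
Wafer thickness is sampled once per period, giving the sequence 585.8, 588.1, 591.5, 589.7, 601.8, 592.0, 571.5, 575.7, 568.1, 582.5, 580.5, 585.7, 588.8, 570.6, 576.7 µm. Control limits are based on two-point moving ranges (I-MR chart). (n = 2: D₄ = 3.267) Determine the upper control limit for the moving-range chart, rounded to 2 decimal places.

Moving ranges: 2.3, 3.4, 1.8, 12.1, 9.8, 20.5, 4.2, 7.6, 14.4, 2.0, 5.2, 3.1, 18.2, 6.1; M̄R̄ = 110.7000 / 14 = 7.9071
UCL_MR = D₄·M̄R̄ = 3.267 × 7.9071 = 25.8326

25.83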